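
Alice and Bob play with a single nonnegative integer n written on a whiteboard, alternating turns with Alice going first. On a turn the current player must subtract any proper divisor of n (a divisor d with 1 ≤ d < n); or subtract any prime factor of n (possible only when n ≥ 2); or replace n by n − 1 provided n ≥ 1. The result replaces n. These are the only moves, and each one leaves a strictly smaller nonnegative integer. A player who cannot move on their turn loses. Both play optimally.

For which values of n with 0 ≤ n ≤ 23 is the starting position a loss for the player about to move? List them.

0, 4, 9, 14, 20

Classify positions by backward induction: terminal positions (no move available) are L. From any other position, the mover wins iff some move reaches an L.
n=0: no move → L
n=1: →0(L), so W
n=2: →0(L), so W
n=3: →0(L), so W
n=4: →2(W), 3(W) — all W, so L
n=5: →0(L), so W
n=6: →4(L), so W
n=7: →0(L), so W
n=8: →4(L), so W
n=9: →6(W), 8(W) — all W, so L
n=10: →9(L), so W
n=11: →0(L), so W
n=12: →9(L), so W
n=13: →0(L), so W
n=14: →7(W), 12(W), 13(W) — all W, so L
n=15: →14(L), so W
n=16: →14(L), so W
n=17: →0(L), so W
n=18: →9(L), so W
n=19: →0(L), so W
n=20: →10(W), 15(W), 16(W), 18(W), 19(W) — all W, so L
n=21: →14(L), so W
n=22: →20(L), so W
n=23: →0(L), so W
Reading off the rows marked L gives the requested list; there are 5 such values of n.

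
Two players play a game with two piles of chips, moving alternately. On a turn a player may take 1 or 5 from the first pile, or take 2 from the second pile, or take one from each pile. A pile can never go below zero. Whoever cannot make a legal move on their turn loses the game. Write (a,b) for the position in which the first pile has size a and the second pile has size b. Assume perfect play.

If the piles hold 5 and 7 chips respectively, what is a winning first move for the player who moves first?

Classify positions by backward induction: terminal positions (no move available) are L. From any other position, the mover wins iff some move reaches an L.
No move ever increases a pile, so every position that can arise here has a ≤ 5 and b ≤ 7; it is enough to label the cells with 0 ≤ a ≤ 5 and 0 ≤ b ≤ 7.
Every move lowers a or b (never raises either), so fill the grid row by row in increasing a, and left to right within a row: each cell's successors are then already labelled.
      b=0  b=1  b=2  b=3  b=4  b=5  b=6  b=7
a=0:    L    L    W    W    L    L    W    W
a=1:    W    W    W    L    W    W    W    L
a=2:    L    L    W    W    W    L    L    W
a=3:    W    W    W    L    L    W    W    W
a=4:    L    L    W    W    W    W    L    L
a=5:    W    W    W    L    W    W    W    W
Cells with no legal move (terminal, hence L): (0,0), (0,1).
The remaining L cells, each justified by listing all of its moves:
(0,4): →(0,2)(W) only, which is W, so L
(0,5): →(0,3)(W) only, which is W, so L
(1,3): →(0,3)(W), (1,1)(W), (0,2)(W) — all W, so L
(1,7): →(0,7)(W), (1,5)(W), (0,6)(W) — all W, so L
(2,0): →(1,0)(W) only, which is W, so L
(2,1): →(1,1)(W), (1,0)(W) — all W, so L
(2,5): →(1,5)(W), (2,3)(W), (1,4)(W) — all W, so L
(2,6): →(1,6)(W), (2,4)(W), (1,5)(W) — all W, so L
(3,3): →(2,3)(W), (3,1)(W), (2,2)(W) — all W, so L
(3,4): →(2,4)(W), (3,2)(W), (2,3)(W) — all W, so L
(4,0): →(3,0)(W) only, which is W, so L
(4,1): →(3,1)(W), (3,0)(W) — all W, so L
(4,6): →(3,6)(W), (4,4)(W), (3,5)(W) — all W, so L
(4,7): →(3,7)(W), (4,5)(W), (3,6)(W) — all W, so L
(5,3): →(4,3)(W), (0,3)(W), (5,1)(W), (4,2)(W) — all W, so L
Every other cell has at least one move into one of the L cells above, so it is W.
From (5,7), the L positions reachable in one move are: (4,7), (4,6). Any move reaching one of these is winning.

Move to (4,7).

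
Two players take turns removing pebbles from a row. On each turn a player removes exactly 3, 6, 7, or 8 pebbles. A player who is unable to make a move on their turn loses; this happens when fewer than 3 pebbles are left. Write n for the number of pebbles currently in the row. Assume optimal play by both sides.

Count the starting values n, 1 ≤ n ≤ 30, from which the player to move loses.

Label each position W (a win for the player to move) or L (a loss). A position with no legal move is L; any other position is W exactly when some move reaches an L, and L when every move reaches a W.
n=0: no move → L
n=1: no move → L
n=2: no move → L
n=3: can move to 0, which is L ⇒ W
n=4: can move to 1, which is L ⇒ W
n=5: can move to 2, which is L ⇒ W
n=6: can move to 0, which is L ⇒ W
n=7: can move to 1, which is L ⇒ W
n=8: can move to 2, which is L ⇒ W
n=9: can move to 2, which is L ⇒ W
n=10: can move to 2, which is L ⇒ W
n=11: moves to 8(W), 5(W), 4(W), 3(W); every one is W ⇒ L
n=12: moves to 9(W), 6(W), 5(W), 4(W); every one is W ⇒ L
n=13: moves to 10(W), 7(W), 6(W), 5(W); every one is W ⇒ L
n=14: can move to 11, which is L ⇒ W
n=15: can move to 12, which is L ⇒ W
n=16: can move to 13, which is L ⇒ W
n=17: can move to 11, which is L ⇒ W
n=18: can move to 12, which is L ⇒ W
n=19: can move to 13, which is L ⇒ W
n=20: can move to 13, which is L ⇒ W
n=21: can move to 13, which is L ⇒ W
n=22: moves to 19(W), 16(W), 15(W), 14(W); every one is W ⇒ L
n=23: moves to 20(W), 17(W), 16(W), 15(W); every one is W ⇒ L
n=24: moves to 21(W), 18(W), 17(W), 16(W); every one is W ⇒ L
n=25: can move to 22, which is L ⇒ W
n=26: can move to 23, which is L ⇒ W
n=27: can move to 24, which is L ⇒ W
n=28: can move to 22, which is L ⇒ W
n=29: can move to 23, which is L ⇒ W
n=30: can move to 24, which is L ⇒ W
L entries with 1 ≤ n ≤ 30 (n=0 is outside the asked range and is not counted): n = 1, 2, 11, 12, 13, 22, 23, 24; that makes 8.

8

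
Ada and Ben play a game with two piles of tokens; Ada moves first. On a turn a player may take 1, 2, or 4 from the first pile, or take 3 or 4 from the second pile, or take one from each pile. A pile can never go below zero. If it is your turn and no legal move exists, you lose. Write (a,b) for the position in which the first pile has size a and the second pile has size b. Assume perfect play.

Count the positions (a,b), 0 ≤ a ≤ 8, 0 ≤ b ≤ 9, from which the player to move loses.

30

Positions with no move are L. A position that does have a move is losing for the player to move precisely when every available move leads to a winning position for the opponent. Fill in the labels:
Every move lowers a or b (never raises either), so fill the grid row by row in increasing a, and left to right within a row: each cell's successors are then already labelled.
      b=0  b=1  b=2  b=3  b=4  b=5  b=6  b=7  b=8  b=9
a=0:    L    L    L    W    W    W    W    L    L    L
a=1:    W    W    W    W    L    L    L    W    W    W
a=2:    W    W    W    L    W    W    W    W    W    W
a=3:    L    L    L    W    W    W    W    L    L    L
a=4:    W    W    W    W    L    L    L    W    W    W
a=5:    W    W    W    L    W    W    W    W    W    W
a=6:    L    L    L    W    W    W    W    L    L    L
a=7:    W    W    W    W    L    L    L    W    W    W
a=8:    W    W    W    L    W    W    W    W    W    W
Cells with no legal move (terminal, hence L): (0,0), (0,1), (0,2).
The remaining L cells, each justified by listing all of its moves:
(0,7): →(0,4)(W), (0,3)(W) — all W, so L
(0,8): →(0,5)(W), (0,4)(W) — all W, so L
(0,9): →(0,6)(W), (0,5)(W) — all W, so L
(1,4): →(0,4)(W), (1,1)(W), (1,0)(W), (0,3)(W) — all W, so L
(1,5): →(0,5)(W), (1,2)(W), (1,1)(W), (0,4)(W) — all W, so L
(1,6): →(0,6)(W), (1,3)(W), (1,2)(W), (0,5)(W) — all W, so L
(2,3): →(1,3)(W), (0,3)(W), (2,0)(W), (1,2)(W) — all W, so L
(3,0): →(2,0)(W), (1,0)(W) — all W, so L
(3,1): →(2,1)(W), (1,1)(W), (2,0)(W) — all W, so L
(3,2): →(2,2)(W), (1,2)(W), (2,1)(W) — all W, so L
(3,7): →(2,7)(W), (1,7)(W), (3,4)(W), (3,3)(W), (2,6)(W) — all W, so L
(3,8): →(2,8)(W), (1,8)(W), (3,5)(W), (3,4)(W), (2,7)(W) — all W, so L
(3,9): →(2,9)(W), (1,9)(W), (3,6)(W), (3,5)(W), (2,8)(W) — all W, so L
(4,4): →(3,4)(W), (2,4)(W), (0,4)(W), (4,1)(W), (4,0)(W), (3,3)(W) — all W, so L
(4,5): →(3,5)(W), (2,5)(W), (0,5)(W), (4,2)(W), (4,1)(W), (3,4)(W) — all W, so L
(4,6): →(3,6)(W), (2,6)(W), (0,6)(W), (4,3)(W), (4,2)(W), (3,5)(W) — all W, so L
(5,3): →(4,3)(W), (3,3)(W), (1,3)(W), (5,0)(W), (4,2)(W) — all W, so L
(6,0): →(5,0)(W), (4,0)(W), (2,0)(W) — all W, so L
(6,1): →(5,1)(W), (4,1)(W), (2,1)(W), (5,0)(W) — all W, so L
(6,2): →(5,2)(W), (4,2)(W), (2,2)(W), (5,1)(W) — all W, so L
(6,7): →(5,7)(W), (4,7)(W), (2,7)(W), (6,4)(W), (6,3)(W), (5,6)(W) — all W, so L
(6,8): →(5,8)(W), (4,8)(W), (2,8)(W), (6,5)(W), (6,4)(W), (5,7)(W) — all W, so L
(6,9): →(5,9)(W), (4,9)(W), (2,9)(W), (6,6)(W), (6,5)(W), (5,8)(W) — all W, so L
(7,4): →(6,4)(W), (5,4)(W), (3,4)(W), (7,1)(W), (7,0)(W), (6,3)(W) — all W, so L
(7,5): →(6,5)(W), (5,5)(W), (3,5)(W), (7,2)(W), (7,1)(W), (6,4)(W) — all W, so L
(7,6): →(6,6)(W), (5,6)(W), (3,6)(W), (7,3)(W), (7,2)(W), (6,5)(W) — all W, so L
(8,3): →(7,3)(W), (6,3)(W), (4,3)(W), (8,0)(W), (7,2)(W) — all W, so L
Every other cell has at least one move into one of the L cells above, so it is W.
L cells per row: a=0: 6, a=1: 3, a=2: 1, a=3: 6, a=4: 3, a=5: 1, a=6: 6, a=7: 3, a=8: 1; total 30.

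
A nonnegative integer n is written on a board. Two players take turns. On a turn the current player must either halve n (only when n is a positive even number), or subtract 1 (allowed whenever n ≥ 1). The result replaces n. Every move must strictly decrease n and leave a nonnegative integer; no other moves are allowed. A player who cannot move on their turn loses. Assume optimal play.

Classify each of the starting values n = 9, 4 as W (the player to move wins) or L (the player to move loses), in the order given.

Label each position W (a win for the player to move) or L (a loss). A position with no legal move is L; any other position is W exactly when some move reaches an L, and L when every move reaches a W.
n=0: no move → L
n=1: →0(L), so W
n=2: →1(W) only, which is W, so L
n=3: →2(L), so W
n=4: →2(L), so W
n=5: →4(W) only, which is W, so L
n=6: →5(L), so W
n=7: →6(W) only, which is W, so L
n=8: →7(L), so W
n=9: →8(W) only, which is W, so L

9: L, 4: W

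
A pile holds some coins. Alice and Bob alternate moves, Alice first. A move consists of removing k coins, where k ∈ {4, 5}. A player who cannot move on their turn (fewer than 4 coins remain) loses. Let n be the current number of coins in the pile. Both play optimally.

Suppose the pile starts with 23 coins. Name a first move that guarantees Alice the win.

Remove 4, leaving 19.

Compute win/loss labels from the base case upward. A position with no move is L. Any other position is W if it can reach an L in one move, else L.
n=0: no move → L
n=1: no move → L
n=2: no move → L
n=3: no move → L
n=4: W (go to 0, an L position)
n=5: W (go to 1, an L position)
n=6: W (go to 2, an L position)
n=7: W (go to 3, an L position)
n=8: W (go to 3, an L position)
n=9: L (options 5(W), 4(W) are all W)
n=10: L (options 6(W), 5(W) are all W)
n=11: L (options 7(W), 6(W) are all W)
n=12: L (options 8(W), 7(W) are all W)
n=13: W (go to 9, an L position)
n=14: W (go to 10, an L position)
n=15: W (go to 11, an L position)
n=16: W (go to 12, an L position)
n=17: W (go to 12, an L position)
n=18: L (options 14(W), 13(W) are all W)
n=19: L (options 15(W), 14(W) are all W)
n=20: L (options 16(W), 15(W) are all W)
n=21: L (options 17(W), 16(W) are all W)
n=22: W (go to 18, an L position)
n=23: W (go to 19, an L position)
From 23, the L positions reachable in one move are: 19, 18. Any move reaching one of these is winning.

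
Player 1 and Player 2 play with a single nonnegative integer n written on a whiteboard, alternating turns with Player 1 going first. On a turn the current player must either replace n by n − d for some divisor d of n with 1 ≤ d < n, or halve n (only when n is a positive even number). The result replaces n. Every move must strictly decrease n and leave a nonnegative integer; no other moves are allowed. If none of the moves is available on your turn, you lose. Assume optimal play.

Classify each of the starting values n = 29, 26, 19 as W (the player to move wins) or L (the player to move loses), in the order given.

29: L, 26: W, 19: L

Compute win/loss labels from the base case upward. A position with no move is L. Any other position is W if it can reach an L in one move, else L.
n=0: no move → L
n=1: no move → L
n=2: can move to 1, which is L ⇒ W
n=3: the only move is to 2(W), a W ⇒ L
n=4: can move to 3, which is L ⇒ W
n=5: the only move is to 4(W), a W ⇒ L
n=6: can move to 3, which is L ⇒ W
n=7: the only move is to 6(W), a W ⇒ L
n=8: can move to 7, which is L ⇒ W
n=9: moves to 6(W), 8(W); every one is W ⇒ L
n=10: can move to 5, which is L ⇒ W
n=11: the only move is to 10(W), a W ⇒ L
n=12: can move to 9, which is L ⇒ W
n=13: the only move is to 12(W), a W ⇒ L
n=14: can move to 7, which is L ⇒ W
n=15: moves to 10(W), 12(W), 14(W); every one is W ⇒ L
n=16: can move to 15, which is L ⇒ W
n=17: the only move is to 16(W), a W ⇒ L
n=18: can move to 9, which is L ⇒ W
n=19: the only move is to 18(W), a W ⇒ L
n=20: can move to 15, which is L ⇒ W
n=21: moves to 14(W), 18(W), 20(W); every one is W ⇒ L
n=22: can move to 11, which is L ⇒ W
n=23: the only move is to 22(W), a W ⇒ L
n=24: can move to 21, which is L ⇒ W
n=25: moves to 20(W), 24(W); every one is W ⇒ L
n=26: can move to 13, which is L ⇒ W
n=27: moves to 18(W), 24(W), 26(W); every one is W ⇒ L
n=28: can move to 21, which is L ⇒ W
n=29: the only move is to 28(W), a W ⇒ L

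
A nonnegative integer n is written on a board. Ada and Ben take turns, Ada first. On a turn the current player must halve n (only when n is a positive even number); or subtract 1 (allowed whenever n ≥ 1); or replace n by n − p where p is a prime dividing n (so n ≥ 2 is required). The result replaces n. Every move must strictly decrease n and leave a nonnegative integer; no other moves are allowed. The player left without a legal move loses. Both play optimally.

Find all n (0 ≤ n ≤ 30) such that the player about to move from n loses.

0, 4, 9, 14, 20, 24, 30

Positions with no move are L. A position that does have a move is losing for the player to move precisely when every available move leads to a winning position for the opponent. Fill in the labels:
n=0: no move → L
n=1: can move to 0, which is L ⇒ W
n=2: can move to 0, which is L ⇒ W
n=3: can move to 0, which is L ⇒ W
n=4: moves to 2(W), 3(W); every one is W ⇒ L
n=5: can move to 0, which is L ⇒ W
n=6: can move to 4, which is L ⇒ W
n=7: can move to 0, which is L ⇒ W
n=8: can move to 4, which is L ⇒ W
n=9: moves to 6(W), 8(W); every one is W ⇒ L
n=10: can move to 9, which is L ⇒ W
n=11: can move to 0, which is L ⇒ W
n=12: can move to 9, which is L ⇒ W
n=13: can move to 0, which is L ⇒ W
n=14: moves to 7(W), 12(W), 13(W); every one is W ⇒ L
n=15: can move to 14, which is L ⇒ W
n=16: can move to 14, which is L ⇒ W
n=17: can move to 0, which is L ⇒ W
n=18: can move to 9, which is L ⇒ W
n=19: can move to 0, which is L ⇒ W
n=20: moves to 10(W), 15(W), 18(W), 19(W); every one is W ⇒ L
n=21: can move to 14, which is L ⇒ W
n=22: can move to 20, which is L ⇒ W
n=23: can move to 0, which is L ⇒ W
n=24: moves to 12(W), 21(W), 22(W), 23(W); every one is W ⇒ L
n=25: can move to 20, which is L ⇒ W
n=26: can move to 24, which is L ⇒ W
n=27: can move to 24, which is L ⇒ W
n=28: can move to 14, which is L ⇒ W
n=29: can move to 0, which is L ⇒ W
n=30: moves to 15(W), 25(W), 27(W), 28(W), 29(W); every one is W ⇒ L
Reading off the rows marked L gives the requested list; there are 7 such values of n.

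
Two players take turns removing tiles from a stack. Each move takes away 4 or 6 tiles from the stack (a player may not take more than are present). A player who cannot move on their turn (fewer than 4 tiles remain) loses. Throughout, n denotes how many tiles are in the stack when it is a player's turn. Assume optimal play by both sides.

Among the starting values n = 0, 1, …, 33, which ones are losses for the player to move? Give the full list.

0, 1, 2, 3, 10, 11, 12, 13, 20, 21, 22, 23, 30, 31, 32, 33

Use the standard recursion: the mover loses at a terminal position; elsewhere, the mover wins exactly when some move hands the opponent an L position.
n=0: no move → L
n=1: no move → L
n=2: no move → L
n=3: no move → L
n=4: →0(L), so W
n=5: →1(L), so W
n=6: →2(L), so W
n=7: →3(L), so W
n=8: →2(L), so W
n=9: →3(L), so W
n=10: →6(W), 4(W) — all W, so L
n=11: →7(W), 5(W) — all W, so L
n=12: →8(W), 6(W) — all W, so L
n=13: →9(W), 7(W) — all W, so L
n=14: →10(L), so W
n=15: →11(L), so W
n=16: →12(L), so W
n=17: →13(L), so W
n=18: →12(L), so W
n=19: →13(L), so W
n=20: →16(W), 14(W) — all W, so L
n=21: →17(W), 15(W) — all W, so L
n=22: →18(W), 16(W) — all W, so L
n=23: →19(W), 17(W) — all W, so L
n=24: →20(L), so W
n=25: →21(L), so W
n=26: →22(L), so W
n=27: →23(L), so W
n=28: →22(L), so W
n=29: →23(L), so W
n=30: →26(W), 24(W) — all W, so L
n=31: →27(W), 25(W) — all W, so L
n=32: →28(W), 26(W) — all W, so L
n=33: →29(W), 27(W) — all W, so L
The losing starting values of n are exactly the entries labelled L in this table (16 of them).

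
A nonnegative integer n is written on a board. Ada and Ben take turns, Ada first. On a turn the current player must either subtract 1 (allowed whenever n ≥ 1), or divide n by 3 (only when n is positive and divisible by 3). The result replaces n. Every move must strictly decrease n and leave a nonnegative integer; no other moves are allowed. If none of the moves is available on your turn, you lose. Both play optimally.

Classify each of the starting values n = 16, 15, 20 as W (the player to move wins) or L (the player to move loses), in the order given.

16: W, 15: L, 20: W

Label each position W (a win for the player to move) or L (a loss). A position with no legal move is L; any other position is W exactly when some move reaches an L, and L when every move reaches a W.
n=0: no move → L
n=1: reaches L-position 0 → W
n=2: only reaches 1(W), which is W → L
n=3: reaches L-position 2 → W
n=4: only reaches 3(W), which is W → L
n=5: reaches L-position 4 → W
n=6: reaches L-position 2 → W
n=7: only reaches 6(W), which is W → L
n=8: reaches L-position 7 → W
n=9: only reaches 3(W), 8(W), all W → L
n=10: reaches L-position 9 → W
n=11: only reaches 10(W), which is W → L
n=12: reaches L-position 4 → W
n=13: only reaches 12(W), which is W → L
n=14: reaches L-position 13 → W
n=15: only reaches 5(W), 14(W), all W → L
n=16: reaches L-position 15 → W
n=17: only reaches 16(W), which is W → L
n=18: reaches L-position 17 → W
n=19: only reaches 18(W), which is W → L
n=20: reaches L-position 19 → W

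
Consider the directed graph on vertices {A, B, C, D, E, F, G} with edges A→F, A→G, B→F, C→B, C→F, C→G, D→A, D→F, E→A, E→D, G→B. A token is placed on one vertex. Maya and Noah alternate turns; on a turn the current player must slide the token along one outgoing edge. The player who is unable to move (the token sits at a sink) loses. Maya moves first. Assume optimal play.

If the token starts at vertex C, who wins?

Positions with no move are L. A position that does have a move is losing for the player to move precisely when every available move leads to a winning position for the opponent. Fill in the labels:
Every edge goes from a vertex to one that appears earlier in the order F, B, G, C, A, D, E, so processing vertices in that order labels each vertex after all of its successors.
F: no outgoing edge → L
B: →F(L), so W
G: →B(W) only, which is W, so L
C: →G(L), so W
A: →G(L), so W
D: →F(L), so W
E: →D(W), A(W) — all W, so L
From C Maya can move to G, reaching an L position.

Maya wins.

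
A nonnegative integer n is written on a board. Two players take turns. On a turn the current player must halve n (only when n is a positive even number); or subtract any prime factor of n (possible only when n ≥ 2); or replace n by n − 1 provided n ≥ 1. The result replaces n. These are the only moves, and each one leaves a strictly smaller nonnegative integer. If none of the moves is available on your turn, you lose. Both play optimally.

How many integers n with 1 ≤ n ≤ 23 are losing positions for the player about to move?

4

Work bottom-up. With no move the player to move loses. Otherwise the position is W if at least one move leads to an L position for the opponent, and L if every move leads to a W.
n=0: no move → L
n=1: →0(L), so W
n=2: →0(L), so W
n=3: →0(L), so W
n=4: →2(W), 3(W) — all W, so L
n=5: →0(L), so W
n=6: →4(L), so W
n=7: →0(L), so W
n=8: →4(L), so W
n=9: →6(W), 8(W) — all W, so L
n=10: →9(L), so W
n=11: →0(L), so W
n=12: →9(L), so W
n=13: →0(L), so W
n=14: →7(W), 12(W), 13(W) — all W, so L
n=15: →14(L), so W
n=16: →14(L), so W
n=17: →0(L), so W
n=18: →9(L), so W
n=19: →0(L), so W
n=20: →10(W), 15(W), 18(W), 19(W) — all W, so L
n=21: →14(L), so W
n=22: →20(L), so W
n=23: →0(L), so W
L entries with 1 ≤ n ≤ 23 (n=0 is outside the asked range and is not counted): n = 4, 9, 14, 20; that makes 4.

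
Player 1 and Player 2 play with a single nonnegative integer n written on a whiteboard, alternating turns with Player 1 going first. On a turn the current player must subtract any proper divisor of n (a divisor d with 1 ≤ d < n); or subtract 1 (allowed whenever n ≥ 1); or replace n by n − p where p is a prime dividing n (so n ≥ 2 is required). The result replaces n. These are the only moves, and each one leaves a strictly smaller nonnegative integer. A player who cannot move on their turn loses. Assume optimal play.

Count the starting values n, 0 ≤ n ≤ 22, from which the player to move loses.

Label each position W (a win for the player to move) or L (a loss). A position with no legal move is L; any other position is W exactly when some move reaches an L, and L when every move reaches a W.
n=0: no move → L
n=1: can move to 0, which is L ⇒ W
n=2: can move to 0, which is L ⇒ W
n=3: can move to 0, which is L ⇒ W
n=4: moves to 2(W), 3(W); every one is W ⇒ L
n=5: can move to 0, which is L ⇒ W
n=6: can move to 4, which is L ⇒ W
n=7: can move to 0, which is L ⇒ W
n=8: can move to 4, which is L ⇒ W
n=9: moves to 6(W), 8(W); every one is W ⇒ L
n=10: can move to 9, which is L ⇒ W
n=11: can move to 0, which is L ⇒ W
n=12: can move to 9, which is L ⇒ W
n=13: can move to 0, which is L ⇒ W
n=14: moves to 7(W), 12(W), 13(W); every one is W ⇒ L
n=15: can move to 14, which is L ⇒ W
n=16: can move to 14, which is L ⇒ W
n=17: can move to 0, which is L ⇒ W
n=18: can move to 9, which is L ⇒ W
n=19: can move to 0, which is L ⇒ W
n=20: moves to 10(W), 15(W), 16(W), 18(W), 19(W); every one is W ⇒ L
n=21: can move to 14, which is L ⇒ W
n=22: can move to 20, which is L ⇒ W
L entries with 0 ≤ n ≤ 22: n = 0, 4, 9, 14, 20; that makes 5.

5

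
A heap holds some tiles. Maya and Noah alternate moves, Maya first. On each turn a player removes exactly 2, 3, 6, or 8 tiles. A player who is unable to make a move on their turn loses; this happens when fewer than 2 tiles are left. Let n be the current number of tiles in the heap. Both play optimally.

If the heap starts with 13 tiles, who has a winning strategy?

Maya wins.

Positions with no move are L. A position that does have a move is losing for the player to move precisely when every available move leads to a winning position for the opponent. Fill in the labels:
n=0: no move → L
n=1: no move → L
n=2: W (go to 0, an L position)
n=3: W (go to 1, an L position)
n=4: W (go to 1, an L position)
n=5: L (options 3(W), 2(W) are all W)
n=6: W (go to 0, an L position)
n=7: W (go to 5, an L position)
n=8: W (go to 5, an L position)
n=9: W (go to 1, an L position)
n=10: L (options 8(W), 7(W), 4(W), 2(W) are all W)
n=11: W (go to 5, an L position)
n=12: W (go to 10, an L position)
n=13: W (go to 10, an L position)
From 13 Maya can remove 3, leaving 10, reaching an L position.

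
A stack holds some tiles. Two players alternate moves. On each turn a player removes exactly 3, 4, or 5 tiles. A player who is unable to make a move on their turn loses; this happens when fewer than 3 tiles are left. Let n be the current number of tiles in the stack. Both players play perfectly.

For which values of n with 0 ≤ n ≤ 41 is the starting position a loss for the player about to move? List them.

0, 1, 2, 8, 9, 10, 16, 17, 18, 24, 25, 26, 32, 33, 34, 40, 41

Label each position W (a win for the player to move) or L (a loss). A position with no legal move is L; any other position is W exactly when some move reaches an L, and L when every move reaches a W.
n=0: no move → L
n=1: no move → L
n=2: no move → L
n=3: can move to 0, which is L ⇒ W
n=4: can move to 1, which is L ⇒ W
n=5: can move to 2, which is L ⇒ W
n=6: can move to 2, which is L ⇒ W
n=7: can move to 2, which is L ⇒ W
n=8: moves to 5(W), 4(W), 3(W); every one is W ⇒ L
n=9: moves to 6(W), 5(W), 4(W); every one is W ⇒ L
n=10: moves to 7(W), 6(W), 5(W); every one is W ⇒ L
n=11: can move to 8, which is L ⇒ W
n=12: can move to 9, which is L ⇒ W
n=13: can move to 10, which is L ⇒ W
n=14: can move to 10, which is L ⇒ W
n=15: can move to 10, which is L ⇒ W
n=16: moves to 13(W), 12(W), 11(W); every one is W ⇒ L
n=17: moves to 14(W), 13(W), 12(W); every one is W ⇒ L
n=18: moves to 15(W), 14(W), 13(W); every one is W ⇒ L
n=19: can move to 16, which is L ⇒ W
n=20: can move to 17, which is L ⇒ W
n=21: can move to 18, which is L ⇒ W
n=22: can move to 18, which is L ⇒ W
n=23: can move to 18, which is L ⇒ W
n=24: moves to 21(W), 20(W), 19(W); every one is W ⇒ L
n=25: moves to 22(W), 21(W), 20(W); every one is W ⇒ L
n=26: moves to 23(W), 22(W), 21(W); every one is W ⇒ L
n=27: can move to 24, which is L ⇒ W
n=28: can move to 25, which is L ⇒ W
n=29: can move to 26, which is L ⇒ W
n=30: can move to 26, which is L ⇒ W
n=31: can move to 26, which is L ⇒ W
n=32: moves to 29(W), 28(W), 27(W); every one is W ⇒ L
n=33: moves to 30(W), 29(W), 28(W); every one is W ⇒ L
n=34: moves to 31(W), 30(W), 29(W); every one is W ⇒ L
n=35: can move to 32, which is L ⇒ W
n=36: can move to 33, which is L ⇒ W
n=37: can move to 34, which is L ⇒ W
n=38: can move to 34, which is L ⇒ W
n=39: can move to 34, which is L ⇒ W
n=40: moves to 37(W), 36(W), 35(W); every one is W ⇒ L
n=41: moves to 38(W), 37(W), 36(W); every one is W ⇒ L
Reading off the rows marked L gives the requested list; there are 17 such values of n.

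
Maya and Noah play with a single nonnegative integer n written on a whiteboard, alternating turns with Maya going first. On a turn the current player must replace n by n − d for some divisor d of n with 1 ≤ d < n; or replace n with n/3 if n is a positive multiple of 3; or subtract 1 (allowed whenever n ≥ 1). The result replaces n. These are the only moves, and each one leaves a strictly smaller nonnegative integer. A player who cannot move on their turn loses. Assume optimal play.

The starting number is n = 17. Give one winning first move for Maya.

Move to 16.

Compute win/loss labels from the base case upward. A position with no move is L. Any other position is W if it can reach an L in one move, else L.
n=0: no move → L
n=1: reaches L-position 0 → W
n=2: only reaches 1(W), which is W → L
n=3: reaches L-position 2 → W
n=4: reaches L-position 2 → W
n=5: only reaches 4(W), which is W → L
n=6: reaches L-position 2 → W
n=7: only reaches 6(W), which is W → L
n=8: reaches L-position 7 → W
n=9: only reaches 3(W), 6(W), 8(W), all W → L
n=10: reaches L-position 5 → W
n=11: only reaches 10(W), which is W → L
n=12: reaches L-position 9 → W
n=13: only reaches 12(W), which is W → L
n=14: reaches L-position 7 → W
n=15: reaches L-position 5 → W
n=16: only reaches 8(W), 12(W), 14(W), 15(W), all W → L
n=17: reaches L-position 16 → W
From 17, the L positions reachable in one move are: 16.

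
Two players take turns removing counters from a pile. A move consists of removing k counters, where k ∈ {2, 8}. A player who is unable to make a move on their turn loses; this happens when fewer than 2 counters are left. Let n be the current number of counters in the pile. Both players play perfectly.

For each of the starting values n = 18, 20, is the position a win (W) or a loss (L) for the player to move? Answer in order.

Positions with no move are L. A position that does have a move is losing for the player to move precisely when every available move leads to a winning position for the opponent. Fill in the labels:
n=0: no move → L
n=1: no move → L
n=2: can move to 0, which is L ⇒ W
n=3: can move to 1, which is L ⇒ W
n=4: the only move is to 2(W), a W ⇒ L
n=5: the only move is to 3(W), a W ⇒ L
n=6: can move to 4, which is L ⇒ W
n=7: can move to 5, which is L ⇒ W
n=8: can move to 0, which is L ⇒ W
n=9: can move to 1, which is L ⇒ W
n=10: moves to 8(W), 2(W); every one is W ⇒ L
n=11: moves to 9(W), 3(W); every one is W ⇒ L
n=12: can move to 10, which is L ⇒ W
n=13: can move to 11, which is L ⇒ W
n=14: moves to 12(W), 6(W); every one is W ⇒ L
n=15: moves to 13(W), 7(W); every one is W ⇒ L
n=16: can move to 14, which is L ⇒ W
n=17: can move to 15, which is L ⇒ W
n=18: can move to 10, which is L ⇒ W
n=19: can move to 11, which is L ⇒ W
n=20: moves to 18(W), 12(W); every one is W ⇒ L

18: W, 20: L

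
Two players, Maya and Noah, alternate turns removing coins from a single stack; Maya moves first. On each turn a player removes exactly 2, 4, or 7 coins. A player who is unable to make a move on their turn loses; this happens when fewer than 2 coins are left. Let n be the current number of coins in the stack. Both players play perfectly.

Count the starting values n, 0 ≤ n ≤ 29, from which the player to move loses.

Build the W/L table. Terminal = L. A non-terminal position is W if it has a move to some L; otherwise it is L.
n=0: no move → L
n=1: no move → L
n=2: →0(L), so W
n=3: →1(L), so W
n=4: →0(L), so W
n=5: →1(L), so W
n=6: →4(W), 2(W) — all W, so L
n=7: →0(L), so W
n=8: →6(L), so W
n=9: →7(W), 5(W), 2(W) — all W, so L
n=10: →6(L), so W
n=11: →9(L), so W
n=12: →10(W), 8(W), 5(W) — all W, so L
n=13: →9(L), so W
n=14: →12(L), so W
n=15: →13(W), 11(W), 8(W) — all W, so L
n=16: →12(L), so W
n=17: →15(L), so W
n=18: →16(W), 14(W), 11(W) — all W, so L
n=19: →15(L), so W
n=20: →18(L), so W
n=21: →19(W), 17(W), 14(W) — all W, so L
n=22: →18(L), so W
n=23: →21(L), so W
n=24: →22(W), 20(W), 17(W) — all W, so L
n=25: →21(L), so W
n=26: →24(L), so W
n=27: →25(W), 23(W), 20(W) — all W, so L
n=28: →24(L), so W
n=29: →27(L), so W
L entries with 0 ≤ n ≤ 29: n = 0, 1, 6, 9, 12, 15, 18, 21, 24, 27; that makes 10.

10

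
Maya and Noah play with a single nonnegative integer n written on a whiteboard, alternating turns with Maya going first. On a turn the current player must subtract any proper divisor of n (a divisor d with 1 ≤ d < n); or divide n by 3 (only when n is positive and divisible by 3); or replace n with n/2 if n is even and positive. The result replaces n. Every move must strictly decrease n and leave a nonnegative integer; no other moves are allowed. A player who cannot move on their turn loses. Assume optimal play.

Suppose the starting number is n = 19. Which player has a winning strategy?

Label each position W (a win for the player to move) or L (a loss). A position with no legal move is L; any other position is W exactly when some move reaches an L, and L when every move reaches a W.
n=0: no move → L
n=1: no move → L
n=2: can move to 1, which is L ⇒ W
n=3: can move to 1, which is L ⇒ W
n=4: moves to 2(W), 3(W); every one is W ⇒ L
n=5: can move to 4, which is L ⇒ W
n=6: can move to 4, which is L ⇒ W
n=7: the only move is to 6(W), a W ⇒ L
n=8: can move to 4, which is L ⇒ W
n=9: moves to 3(W), 6(W), 8(W); every one is W ⇒ L
n=10: can move to 9, which is L ⇒ W
n=11: the only move is to 10(W), a W ⇒ L
n=12: can move to 4, which is L ⇒ W
n=13: the only move is to 12(W), a W ⇒ L
n=14: can move to 7, which is L ⇒ W
n=15: moves to 5(W), 10(W), 12(W), 14(W); every one is W ⇒ L
n=16: can move to 15, which is L ⇒ W
n=17: the only move is to 16(W), a W ⇒ L
n=18: can move to 9, which is L ⇒ W
n=19: the only move is to 18(W), a W ⇒ L
The starting position 19 is L: whatever Maya does, the opponent receives a W position.

Noah wins.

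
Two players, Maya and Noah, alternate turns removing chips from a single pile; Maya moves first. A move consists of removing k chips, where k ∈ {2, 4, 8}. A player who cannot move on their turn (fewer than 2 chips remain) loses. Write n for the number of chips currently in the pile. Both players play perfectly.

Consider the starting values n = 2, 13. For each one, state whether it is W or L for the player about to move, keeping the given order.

Work bottom-up. With no move the player to move loses. Otherwise the position is W if at least one move leads to an L position for the opponent, and L if every move leads to a W.
n=0: no move → L
n=1: no move → L
n=2: reaches L-position 0 → W
n=3: reaches L-position 1 → W
n=4: reaches L-position 0 → W
n=5: reaches L-position 1 → W
n=6: only reaches 4(W), 2(W), all W → L
n=7: only reaches 5(W), 3(W), all W → L
n=8: reaches L-position 6 → W
n=9: reaches L-position 7 → W
n=10: reaches L-position 6 → W
n=11: reaches L-position 7 → W
n=12: only reaches 10(W), 8(W), 4(W), all W → L
n=13: only reaches 11(W), 9(W), 5(W), all W → L

2: W, 13: L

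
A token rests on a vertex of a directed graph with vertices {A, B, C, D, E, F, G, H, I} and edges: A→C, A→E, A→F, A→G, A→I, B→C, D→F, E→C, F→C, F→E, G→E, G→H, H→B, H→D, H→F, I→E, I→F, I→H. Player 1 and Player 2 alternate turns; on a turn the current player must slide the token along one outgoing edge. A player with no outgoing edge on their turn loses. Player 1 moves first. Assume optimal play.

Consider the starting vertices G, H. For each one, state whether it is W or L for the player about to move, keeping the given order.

Positions with no move are L. A position that does have a move is losing for the player to move precisely when every available move leads to a winning position for the opponent. Fill in the labels:
Every edge goes from a vertex to one that appears earlier in the order C, E, F, B, D, H, I, G, A, so processing vertices in that order labels each vertex after all of its successors.
C: no outgoing edge → L
E: →C(L), so W
F: →C(L), so W
B: →C(L), so W
D: →F(W) only, which is W, so L
H: →D(L), so W
I: →H(W), F(W), E(W) — all W, so L
G: →H(W), E(W) — all W, so L
A: →G(L), so W

G: L, H: W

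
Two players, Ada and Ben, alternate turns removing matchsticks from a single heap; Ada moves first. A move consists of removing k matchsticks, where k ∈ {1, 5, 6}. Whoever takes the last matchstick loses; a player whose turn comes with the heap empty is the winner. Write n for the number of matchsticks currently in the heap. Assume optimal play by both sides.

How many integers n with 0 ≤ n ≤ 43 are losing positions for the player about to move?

Work bottom-up. With no move the player to move wins. Otherwise the position is W if at least one move leads to an L position for the opponent, and L if every move leads to a W.
n=0: no move; the opponent has just taken the last matchstick and therefore loses → W
n=1: →0(W) only, which is W, so L
n=2: →1(L), so W
n=3: →2(W) only, which is W, so L
n=4: →3(L), so W
n=5: →4(W), 0(W) — all W, so L
n=6: →5(L), so W
n=7: →1(L), so W
n=8: →3(L), so W
n=9: →3(L), so W
n=10: →5(L), so W
n=11: →5(L), so W
n=12: →11(W), 7(W), 6(W) — all W, so L
n=13: →12(L), so W
n=14: →13(W), 9(W), 8(W) — all W, so L
n=15: →14(L), so W
n=16: →15(W), 11(W), 10(W) — all W, so L
n=17: →16(L), so W
n=18: →12(L), so W
n=19: →14(L), so W
n=20: →14(L), so W
n=21: →16(L), so W
n=22: →16(L), so W
n=23: →22(W), 18(W), 17(W) — all W, so L
n=24: →23(L), so W
n=25: →24(W), 20(W), 19(W) — all W, so L
n=26: →25(L), so W
n=27: →26(W), 22(W), 21(W) — all W, so L
n=28: →27(L), so W
n=29: →23(L), so W
n=30: →25(L), so W
n=31: →25(L), so W
n=32: →27(L), so W
n=33: →27(L), so W
n=34: →33(W), 29(W), 28(W) — all W, so L
n=35: →34(L), so W
n=36: →35(W), 31(W), 30(W) — all W, so L
n=37: →36(L), so W
n=38: →37(W), 33(W), 32(W) — all W, so L
n=39: →38(L), so W
n=40: →34(L), so W
n=41: →36(L), so W
n=42: →36(L), so W
n=43: →38(L), so W
L entries with 0 ≤ n ≤ 43: n = 1, 3, 5, 12, 14, 16, 23, 25, 27, 34, 36, 38; that makes 12.

12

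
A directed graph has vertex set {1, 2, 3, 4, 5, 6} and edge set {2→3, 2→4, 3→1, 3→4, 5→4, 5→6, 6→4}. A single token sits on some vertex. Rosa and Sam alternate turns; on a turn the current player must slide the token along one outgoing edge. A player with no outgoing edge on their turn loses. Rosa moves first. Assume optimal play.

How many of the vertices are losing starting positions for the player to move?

Use the standard recursion: the mover loses at a terminal position; elsewhere, the mover wins exactly when some move hands the opponent an L position.
Every edge goes from a vertex to one that appears earlier in the order 1, 4, 3, 6, 5, 2, so processing vertices in that order labels each vertex after all of its successors.
1: no outgoing edge → L
4: no outgoing edge → L
3: W (go to 4, an L position)
6: W (go to 4, an L position)
5: W (go to 4, an L position)
2: W (go to 4, an L position)
The L vertices are 1, 4; that is 2 in all.

2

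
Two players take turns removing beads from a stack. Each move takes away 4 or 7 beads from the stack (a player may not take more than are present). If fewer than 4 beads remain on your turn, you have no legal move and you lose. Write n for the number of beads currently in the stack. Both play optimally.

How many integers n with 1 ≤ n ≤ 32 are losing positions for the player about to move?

11

Positions with no move are L. A position that does have a move is losing for the player to move precisely when every available move leads to a winning position for the opponent. Fill in the labels:
n=0: no move → L
n=1: no move → L
n=2: no move → L
n=3: no move → L
n=4: W (go to 0, an L position)
n=5: W (go to 1, an L position)
n=6: W (go to 2, an L position)
n=7: W (go to 3, an L position)
n=8: W (go to 1, an L position)
n=9: W (go to 2, an L position)
n=10: W (go to 3, an L position)
n=11: L (options 7(W), 4(W) are all W)
n=12: L (options 8(W), 5(W) are all W)
n=13: L (options 9(W), 6(W) are all W)
n=14: L (options 10(W), 7(W) are all W)
n=15: W (go to 11, an L position)
n=16: W (go to 12, an L position)
n=17: W (go to 13, an L position)
n=18: W (go to 14, an L position)
n=19: W (go to 12, an L position)
n=20: W (go to 13, an L position)
n=21: W (go to 14, an L position)
n=22: L (options 18(W), 15(W) are all W)
n=23: L (options 19(W), 16(W) are all W)
n=24: L (options 20(W), 17(W) are all W)
n=25: L (options 21(W), 18(W) are all W)
n=26: W (go to 22, an L position)
n=27: W (go to 23, an L position)
n=28: W (go to 24, an L position)
n=29: W (go to 25, an L position)
n=30: W (go to 23, an L position)
n=31: W (go to 24, an L position)
n=32: W (go to 25, an L position)
L entries with 1 ≤ n ≤ 32 (n=0 is outside the asked range and is not counted): n = 1, 2, 3, 11, 12, 13, 14, 22, 23, 24, 25; that makes 11.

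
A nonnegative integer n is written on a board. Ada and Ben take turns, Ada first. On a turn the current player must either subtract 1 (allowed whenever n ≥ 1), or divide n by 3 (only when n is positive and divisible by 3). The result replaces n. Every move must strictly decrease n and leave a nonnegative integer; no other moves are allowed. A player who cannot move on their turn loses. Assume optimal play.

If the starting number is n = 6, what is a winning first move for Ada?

Move to 2.

Use the standard recursion: the mover loses at a terminal position; elsewhere, the mover wins exactly when some move hands the opponent an L position.
n=0: no move → L
n=1: reaches L-position 0 → W
n=2: only reaches 1(W), which is W → L
n=3: reaches L-position 2 → W
n=4: only reaches 3(W), which is W → L
n=5: reaches L-position 4 → W
n=6: reaches L-position 2 → W
From 6, the L positions reachable in one move are: 2.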